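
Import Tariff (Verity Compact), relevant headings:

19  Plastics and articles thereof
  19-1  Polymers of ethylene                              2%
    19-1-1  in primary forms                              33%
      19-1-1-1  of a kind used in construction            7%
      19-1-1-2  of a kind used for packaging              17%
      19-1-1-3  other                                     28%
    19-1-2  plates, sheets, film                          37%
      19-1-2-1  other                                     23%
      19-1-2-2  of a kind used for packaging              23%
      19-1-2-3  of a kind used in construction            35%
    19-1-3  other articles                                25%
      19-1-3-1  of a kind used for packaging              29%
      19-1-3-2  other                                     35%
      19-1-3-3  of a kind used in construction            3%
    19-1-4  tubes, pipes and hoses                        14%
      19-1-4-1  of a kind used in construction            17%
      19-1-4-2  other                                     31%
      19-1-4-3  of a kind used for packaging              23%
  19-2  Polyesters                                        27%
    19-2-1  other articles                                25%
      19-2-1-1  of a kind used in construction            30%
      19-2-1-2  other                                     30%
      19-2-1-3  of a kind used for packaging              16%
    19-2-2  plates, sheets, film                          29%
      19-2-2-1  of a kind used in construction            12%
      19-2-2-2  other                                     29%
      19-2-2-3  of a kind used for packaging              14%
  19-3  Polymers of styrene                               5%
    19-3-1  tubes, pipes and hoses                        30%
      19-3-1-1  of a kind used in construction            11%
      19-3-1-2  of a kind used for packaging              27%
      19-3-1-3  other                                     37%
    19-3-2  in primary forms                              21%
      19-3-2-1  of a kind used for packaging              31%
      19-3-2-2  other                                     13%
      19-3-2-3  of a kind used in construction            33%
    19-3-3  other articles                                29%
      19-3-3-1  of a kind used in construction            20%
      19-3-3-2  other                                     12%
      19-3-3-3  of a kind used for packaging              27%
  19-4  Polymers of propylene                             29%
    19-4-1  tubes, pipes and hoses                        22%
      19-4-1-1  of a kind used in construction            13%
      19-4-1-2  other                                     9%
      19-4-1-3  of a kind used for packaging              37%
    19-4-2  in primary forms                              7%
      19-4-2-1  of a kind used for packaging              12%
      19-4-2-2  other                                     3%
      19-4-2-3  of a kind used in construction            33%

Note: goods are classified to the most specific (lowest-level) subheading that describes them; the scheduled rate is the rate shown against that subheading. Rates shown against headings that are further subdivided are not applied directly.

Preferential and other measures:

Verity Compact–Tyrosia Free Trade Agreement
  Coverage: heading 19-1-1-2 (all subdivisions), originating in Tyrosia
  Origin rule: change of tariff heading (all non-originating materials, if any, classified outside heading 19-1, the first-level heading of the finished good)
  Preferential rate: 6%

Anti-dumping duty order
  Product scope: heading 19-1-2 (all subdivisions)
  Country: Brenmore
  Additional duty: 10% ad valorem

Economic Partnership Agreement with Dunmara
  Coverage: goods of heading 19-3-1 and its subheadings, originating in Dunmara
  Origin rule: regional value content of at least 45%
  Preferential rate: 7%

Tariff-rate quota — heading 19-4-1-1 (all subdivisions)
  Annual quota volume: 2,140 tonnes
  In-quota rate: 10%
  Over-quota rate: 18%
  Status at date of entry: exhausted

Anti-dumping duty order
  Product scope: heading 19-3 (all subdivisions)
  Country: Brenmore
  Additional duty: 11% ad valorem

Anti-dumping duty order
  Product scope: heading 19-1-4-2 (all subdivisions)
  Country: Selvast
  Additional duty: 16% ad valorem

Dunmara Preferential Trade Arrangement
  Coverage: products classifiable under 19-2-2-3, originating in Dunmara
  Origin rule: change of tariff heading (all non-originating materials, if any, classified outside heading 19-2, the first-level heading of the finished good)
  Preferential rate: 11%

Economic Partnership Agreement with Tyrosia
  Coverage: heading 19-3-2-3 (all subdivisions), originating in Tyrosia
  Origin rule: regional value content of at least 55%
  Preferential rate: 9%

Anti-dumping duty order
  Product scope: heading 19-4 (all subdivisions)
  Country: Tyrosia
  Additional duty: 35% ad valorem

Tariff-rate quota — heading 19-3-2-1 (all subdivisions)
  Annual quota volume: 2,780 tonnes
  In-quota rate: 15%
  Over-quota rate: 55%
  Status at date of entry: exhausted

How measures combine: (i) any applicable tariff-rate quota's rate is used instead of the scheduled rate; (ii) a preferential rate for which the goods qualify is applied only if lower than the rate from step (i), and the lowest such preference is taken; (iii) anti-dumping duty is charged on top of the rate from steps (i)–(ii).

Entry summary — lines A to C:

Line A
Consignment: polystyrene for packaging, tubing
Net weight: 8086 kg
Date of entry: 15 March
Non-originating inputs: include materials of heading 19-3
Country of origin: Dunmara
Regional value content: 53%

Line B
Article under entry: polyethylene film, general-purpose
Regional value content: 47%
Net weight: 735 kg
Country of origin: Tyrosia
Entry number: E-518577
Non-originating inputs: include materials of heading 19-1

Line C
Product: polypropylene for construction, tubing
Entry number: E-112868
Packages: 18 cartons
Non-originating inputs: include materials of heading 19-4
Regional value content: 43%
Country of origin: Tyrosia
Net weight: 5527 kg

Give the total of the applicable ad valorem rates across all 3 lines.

83%

Line A: polystyrene → 19-3; tubing → 19-3-1; for packaging → 19-3-1-2. Scheduled 27%. Dunmara agreement on 19-3-1: RVC ≥ 45% → 7% available; Dunmara agreement on 19-2-2-3: 19-3-1-2 not covered; preferential 7%. → 7%.
Line B: polyethylene → 19-1; film → 19-1-2; general-purpose → 19-1-2-1. Scheduled 23%. Tyrosia agreement on 19-1-1-2: 19-1-2-1 not covered; Tyrosia agreement on 19-3-2-3: 19-1-2-1 not covered. → 23%.
Line C: polypropylene → 19-4; tubing → 19-4-1; for construction → 19-4-1-1. Scheduled 13%. quota on 19-4-1-1 exhausted → over-quota 18%; Tyrosia agreement on 19-1-1-2: 19-4-1-1 not covered; Tyrosia agreement on 19-3-2-3: 19-4-1-1 not covered; anti-dumping (Tyrosia, 19-4): +35%; total 18% + 35% = 53%. → 53%.
Sum: 7% + 23% + 53% = 83%.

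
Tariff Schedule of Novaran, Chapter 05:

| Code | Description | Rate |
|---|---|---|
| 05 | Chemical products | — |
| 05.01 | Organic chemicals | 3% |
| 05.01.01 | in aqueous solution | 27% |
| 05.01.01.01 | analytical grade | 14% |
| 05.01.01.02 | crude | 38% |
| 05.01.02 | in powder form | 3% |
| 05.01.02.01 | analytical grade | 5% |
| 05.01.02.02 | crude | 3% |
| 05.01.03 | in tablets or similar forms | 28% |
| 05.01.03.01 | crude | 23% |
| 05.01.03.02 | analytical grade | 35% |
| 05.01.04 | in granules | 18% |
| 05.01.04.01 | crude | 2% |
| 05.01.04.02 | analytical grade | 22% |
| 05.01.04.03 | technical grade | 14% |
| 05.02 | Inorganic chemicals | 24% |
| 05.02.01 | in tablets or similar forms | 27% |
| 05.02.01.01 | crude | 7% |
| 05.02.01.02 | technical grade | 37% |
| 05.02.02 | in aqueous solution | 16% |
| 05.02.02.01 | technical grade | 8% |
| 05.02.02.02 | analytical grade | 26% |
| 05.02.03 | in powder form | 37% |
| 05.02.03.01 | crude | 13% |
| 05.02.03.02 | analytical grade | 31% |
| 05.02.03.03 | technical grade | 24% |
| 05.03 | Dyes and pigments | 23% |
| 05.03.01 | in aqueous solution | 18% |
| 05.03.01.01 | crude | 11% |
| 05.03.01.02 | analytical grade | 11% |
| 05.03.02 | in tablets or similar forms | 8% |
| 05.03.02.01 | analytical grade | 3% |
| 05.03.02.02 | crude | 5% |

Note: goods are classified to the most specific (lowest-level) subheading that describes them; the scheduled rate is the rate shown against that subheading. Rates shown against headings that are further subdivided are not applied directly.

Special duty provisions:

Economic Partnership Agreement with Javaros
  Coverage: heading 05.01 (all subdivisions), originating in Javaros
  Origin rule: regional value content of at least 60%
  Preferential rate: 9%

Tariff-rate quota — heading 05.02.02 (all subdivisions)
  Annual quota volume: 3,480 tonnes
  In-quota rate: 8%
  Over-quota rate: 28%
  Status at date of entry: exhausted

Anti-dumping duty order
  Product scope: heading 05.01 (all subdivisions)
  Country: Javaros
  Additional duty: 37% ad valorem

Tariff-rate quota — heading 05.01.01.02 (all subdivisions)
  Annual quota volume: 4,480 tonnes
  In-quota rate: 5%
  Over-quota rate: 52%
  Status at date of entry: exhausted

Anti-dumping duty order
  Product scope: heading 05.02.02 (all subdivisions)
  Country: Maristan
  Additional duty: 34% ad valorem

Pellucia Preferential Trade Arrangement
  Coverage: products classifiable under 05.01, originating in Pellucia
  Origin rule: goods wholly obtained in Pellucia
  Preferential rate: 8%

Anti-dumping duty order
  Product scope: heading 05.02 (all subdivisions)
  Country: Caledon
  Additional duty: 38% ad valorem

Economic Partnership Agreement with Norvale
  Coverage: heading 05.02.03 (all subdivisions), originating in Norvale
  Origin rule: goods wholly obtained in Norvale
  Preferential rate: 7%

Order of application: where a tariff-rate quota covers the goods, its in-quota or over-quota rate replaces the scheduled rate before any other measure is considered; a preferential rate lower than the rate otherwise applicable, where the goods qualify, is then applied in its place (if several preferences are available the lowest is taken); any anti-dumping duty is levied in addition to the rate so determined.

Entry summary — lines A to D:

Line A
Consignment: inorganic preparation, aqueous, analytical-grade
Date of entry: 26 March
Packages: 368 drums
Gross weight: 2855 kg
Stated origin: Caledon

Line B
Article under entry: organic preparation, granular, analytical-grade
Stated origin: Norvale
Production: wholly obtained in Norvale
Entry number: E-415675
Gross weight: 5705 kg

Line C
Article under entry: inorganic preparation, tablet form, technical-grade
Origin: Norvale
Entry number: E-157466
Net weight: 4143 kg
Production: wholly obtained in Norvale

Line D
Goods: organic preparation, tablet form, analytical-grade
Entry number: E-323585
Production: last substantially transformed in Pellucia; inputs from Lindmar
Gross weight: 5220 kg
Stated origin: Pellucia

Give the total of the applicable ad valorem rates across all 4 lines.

160%

Line A: inorganic → 05.02; aqueous → 05.02.02; analytical-grade → 05.02.02.02. Scheduled 26%. quota on 05.02.02 exhausted → over-quota 28%; anti-dumping (Caledon, 05.02): +38%; total 28% + 38% = 66%. → 66%.
Line B: organic → 05.01; granular → 05.01.04; analytical-grade → 05.01.04.02. Scheduled 22%. Norvale agreement on 05.02.03: 05.01.04.02 not covered. → 22%.
Line C: inorganic → 05.02; tablet form → 05.02.01; technical-grade → 05.02.01.02. Scheduled 37%. Norvale agreement on 05.02.03: 05.02.01.02 not covered. → 37%.
Line D: organic → 05.01; tablet form → 05.01.03; analytical-grade → 05.01.03.02. Scheduled 35%. Pellucia agreement on 05.01: not wholly obtained. → 35%.
Sum: 66% + 22% + 37% + 35% = 160%.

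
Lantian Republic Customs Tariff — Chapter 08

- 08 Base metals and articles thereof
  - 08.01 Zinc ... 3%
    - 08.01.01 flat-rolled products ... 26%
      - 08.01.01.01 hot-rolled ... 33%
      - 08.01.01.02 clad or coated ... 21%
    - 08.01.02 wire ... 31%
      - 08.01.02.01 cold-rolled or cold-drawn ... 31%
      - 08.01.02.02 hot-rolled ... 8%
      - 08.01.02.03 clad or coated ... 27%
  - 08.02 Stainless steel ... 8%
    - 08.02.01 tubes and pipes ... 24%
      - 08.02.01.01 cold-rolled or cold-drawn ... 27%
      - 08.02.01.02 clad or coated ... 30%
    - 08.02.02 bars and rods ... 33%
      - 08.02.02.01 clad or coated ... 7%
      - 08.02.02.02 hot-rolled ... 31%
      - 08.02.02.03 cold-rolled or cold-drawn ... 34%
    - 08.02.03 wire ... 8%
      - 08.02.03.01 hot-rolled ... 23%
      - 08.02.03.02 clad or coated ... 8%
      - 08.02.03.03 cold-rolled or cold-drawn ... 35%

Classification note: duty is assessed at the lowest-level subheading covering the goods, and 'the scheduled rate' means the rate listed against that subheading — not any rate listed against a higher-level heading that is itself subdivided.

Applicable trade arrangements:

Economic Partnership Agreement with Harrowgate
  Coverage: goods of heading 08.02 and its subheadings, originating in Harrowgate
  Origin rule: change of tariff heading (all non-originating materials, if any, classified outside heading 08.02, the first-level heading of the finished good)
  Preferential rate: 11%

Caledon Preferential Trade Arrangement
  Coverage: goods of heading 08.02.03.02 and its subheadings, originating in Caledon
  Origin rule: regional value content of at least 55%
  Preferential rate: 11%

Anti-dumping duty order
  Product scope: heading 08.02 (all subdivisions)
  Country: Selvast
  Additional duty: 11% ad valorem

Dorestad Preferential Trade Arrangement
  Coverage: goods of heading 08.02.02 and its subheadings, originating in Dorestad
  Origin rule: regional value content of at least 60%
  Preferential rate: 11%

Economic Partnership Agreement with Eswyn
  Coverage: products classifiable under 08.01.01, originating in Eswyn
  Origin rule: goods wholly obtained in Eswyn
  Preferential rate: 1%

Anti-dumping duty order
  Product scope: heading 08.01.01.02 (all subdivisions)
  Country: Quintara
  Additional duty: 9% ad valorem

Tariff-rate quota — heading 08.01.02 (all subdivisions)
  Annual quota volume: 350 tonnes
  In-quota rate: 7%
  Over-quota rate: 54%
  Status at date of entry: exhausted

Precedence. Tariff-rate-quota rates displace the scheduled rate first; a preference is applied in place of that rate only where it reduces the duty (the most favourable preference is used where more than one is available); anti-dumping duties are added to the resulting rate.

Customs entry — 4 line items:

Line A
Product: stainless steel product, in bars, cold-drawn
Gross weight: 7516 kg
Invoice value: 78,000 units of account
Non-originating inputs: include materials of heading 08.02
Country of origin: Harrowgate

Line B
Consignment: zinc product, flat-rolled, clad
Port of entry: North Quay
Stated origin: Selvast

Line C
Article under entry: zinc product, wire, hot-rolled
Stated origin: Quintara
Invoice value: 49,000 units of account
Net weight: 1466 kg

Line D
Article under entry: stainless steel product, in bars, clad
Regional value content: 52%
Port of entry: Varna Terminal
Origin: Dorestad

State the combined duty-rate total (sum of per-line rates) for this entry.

116%

Line A: stainless steel → 08.02; in bars → 08.02.02; cold-drawn → 08.02.02.03. Scheduled 34%. Harrowgate agreement on 08.02: CTH not met. → 34%.
Line B: zinc → 08.01; flat-rolled → 08.01.01; clad → 08.01.01.02. Scheduled 21%. No special measure applies. → 21%.
Line C: zinc → 08.01; wire → 08.01.02; hot-rolled → 08.01.02.02. Scheduled 8%. quota on 08.01.02 exhausted → over-quota 54%. → 54%.
Line D: stainless steel → 08.02; in bars → 08.02.02; clad → 08.02.02.01. Scheduled 7%. Dorestad agreement on 08.02.02: RVC < 60%. → 7%.
Sum: 34% + 21% + 54% + 7% = 116%.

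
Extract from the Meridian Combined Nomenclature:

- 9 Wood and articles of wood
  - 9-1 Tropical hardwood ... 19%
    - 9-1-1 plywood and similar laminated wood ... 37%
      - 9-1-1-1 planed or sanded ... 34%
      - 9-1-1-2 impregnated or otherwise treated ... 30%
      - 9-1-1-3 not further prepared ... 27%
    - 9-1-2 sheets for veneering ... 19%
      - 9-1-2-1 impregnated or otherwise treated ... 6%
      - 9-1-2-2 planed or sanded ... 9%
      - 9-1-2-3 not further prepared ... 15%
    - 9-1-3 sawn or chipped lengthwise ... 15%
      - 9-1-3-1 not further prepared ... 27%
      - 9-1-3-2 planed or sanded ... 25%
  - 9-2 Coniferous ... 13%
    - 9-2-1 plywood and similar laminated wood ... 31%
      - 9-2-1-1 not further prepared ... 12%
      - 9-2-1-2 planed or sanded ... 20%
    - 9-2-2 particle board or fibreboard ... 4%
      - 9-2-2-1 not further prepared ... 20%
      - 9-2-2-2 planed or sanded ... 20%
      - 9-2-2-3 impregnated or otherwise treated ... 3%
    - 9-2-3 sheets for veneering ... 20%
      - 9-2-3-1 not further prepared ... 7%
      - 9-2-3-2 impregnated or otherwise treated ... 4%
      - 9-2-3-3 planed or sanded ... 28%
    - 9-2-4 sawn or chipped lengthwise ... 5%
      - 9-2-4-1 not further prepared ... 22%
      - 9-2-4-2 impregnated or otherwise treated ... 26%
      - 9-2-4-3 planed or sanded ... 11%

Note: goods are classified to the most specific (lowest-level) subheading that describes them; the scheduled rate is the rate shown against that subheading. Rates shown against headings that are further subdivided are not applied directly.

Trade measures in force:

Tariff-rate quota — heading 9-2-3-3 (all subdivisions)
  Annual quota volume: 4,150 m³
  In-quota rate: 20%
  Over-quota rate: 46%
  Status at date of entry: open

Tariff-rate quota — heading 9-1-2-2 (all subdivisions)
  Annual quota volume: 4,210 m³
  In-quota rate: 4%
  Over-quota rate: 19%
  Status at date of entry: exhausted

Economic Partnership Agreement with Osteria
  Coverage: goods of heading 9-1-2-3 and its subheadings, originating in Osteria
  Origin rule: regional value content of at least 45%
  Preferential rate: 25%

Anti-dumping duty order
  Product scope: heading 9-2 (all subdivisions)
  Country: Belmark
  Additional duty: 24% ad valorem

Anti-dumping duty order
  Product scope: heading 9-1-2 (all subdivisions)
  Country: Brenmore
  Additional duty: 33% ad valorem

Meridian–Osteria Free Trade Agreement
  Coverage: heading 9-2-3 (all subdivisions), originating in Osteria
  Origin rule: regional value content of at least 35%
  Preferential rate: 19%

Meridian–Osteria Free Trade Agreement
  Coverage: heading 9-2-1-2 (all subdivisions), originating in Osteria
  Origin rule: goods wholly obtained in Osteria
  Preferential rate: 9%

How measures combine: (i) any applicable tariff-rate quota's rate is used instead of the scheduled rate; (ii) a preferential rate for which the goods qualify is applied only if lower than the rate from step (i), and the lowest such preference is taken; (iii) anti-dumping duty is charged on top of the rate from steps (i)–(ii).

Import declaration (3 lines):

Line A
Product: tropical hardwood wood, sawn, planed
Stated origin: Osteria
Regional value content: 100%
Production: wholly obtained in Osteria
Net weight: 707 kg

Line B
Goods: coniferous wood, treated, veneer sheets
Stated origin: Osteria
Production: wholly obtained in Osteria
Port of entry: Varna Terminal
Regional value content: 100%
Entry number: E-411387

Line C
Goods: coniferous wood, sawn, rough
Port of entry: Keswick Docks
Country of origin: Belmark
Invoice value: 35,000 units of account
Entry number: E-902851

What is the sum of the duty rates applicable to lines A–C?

75%

Line A: tropical hardwood → 9-1; sawn → 9-1-3; planed → 9-1-3-2. Scheduled 25%. Osteria agreement on 9-1-2-3: 9-1-3-2 not covered; Osteria agreement on 9-2-3: 9-1-3-2 not covered; Osteria agreement on 9-2-1-2: 9-1-3-2 not covered. → 25%.
Line B: coniferous → 9-2; veneer sheets → 9-2-3; treated → 9-2-3-2. Scheduled 4%. Osteria agreement on 9-1-2-3: 9-2-3-2 not covered; Osteria agreement on 9-2-3: RVC ≥ 35% → 19% available; Osteria agreement on 9-2-1-2: 9-2-3-2 not covered; preference 19% not lower than 4% → no reduction. → 4%.
Line C: coniferous → 9-2; sawn → 9-2-4; rough → 9-2-4-1. Scheduled 22%. anti-dumping (Belmark, 9-2): +24%; total 22% + 24% = 46%. → 46%.
Sum: 25% + 4% + 46% = 75%.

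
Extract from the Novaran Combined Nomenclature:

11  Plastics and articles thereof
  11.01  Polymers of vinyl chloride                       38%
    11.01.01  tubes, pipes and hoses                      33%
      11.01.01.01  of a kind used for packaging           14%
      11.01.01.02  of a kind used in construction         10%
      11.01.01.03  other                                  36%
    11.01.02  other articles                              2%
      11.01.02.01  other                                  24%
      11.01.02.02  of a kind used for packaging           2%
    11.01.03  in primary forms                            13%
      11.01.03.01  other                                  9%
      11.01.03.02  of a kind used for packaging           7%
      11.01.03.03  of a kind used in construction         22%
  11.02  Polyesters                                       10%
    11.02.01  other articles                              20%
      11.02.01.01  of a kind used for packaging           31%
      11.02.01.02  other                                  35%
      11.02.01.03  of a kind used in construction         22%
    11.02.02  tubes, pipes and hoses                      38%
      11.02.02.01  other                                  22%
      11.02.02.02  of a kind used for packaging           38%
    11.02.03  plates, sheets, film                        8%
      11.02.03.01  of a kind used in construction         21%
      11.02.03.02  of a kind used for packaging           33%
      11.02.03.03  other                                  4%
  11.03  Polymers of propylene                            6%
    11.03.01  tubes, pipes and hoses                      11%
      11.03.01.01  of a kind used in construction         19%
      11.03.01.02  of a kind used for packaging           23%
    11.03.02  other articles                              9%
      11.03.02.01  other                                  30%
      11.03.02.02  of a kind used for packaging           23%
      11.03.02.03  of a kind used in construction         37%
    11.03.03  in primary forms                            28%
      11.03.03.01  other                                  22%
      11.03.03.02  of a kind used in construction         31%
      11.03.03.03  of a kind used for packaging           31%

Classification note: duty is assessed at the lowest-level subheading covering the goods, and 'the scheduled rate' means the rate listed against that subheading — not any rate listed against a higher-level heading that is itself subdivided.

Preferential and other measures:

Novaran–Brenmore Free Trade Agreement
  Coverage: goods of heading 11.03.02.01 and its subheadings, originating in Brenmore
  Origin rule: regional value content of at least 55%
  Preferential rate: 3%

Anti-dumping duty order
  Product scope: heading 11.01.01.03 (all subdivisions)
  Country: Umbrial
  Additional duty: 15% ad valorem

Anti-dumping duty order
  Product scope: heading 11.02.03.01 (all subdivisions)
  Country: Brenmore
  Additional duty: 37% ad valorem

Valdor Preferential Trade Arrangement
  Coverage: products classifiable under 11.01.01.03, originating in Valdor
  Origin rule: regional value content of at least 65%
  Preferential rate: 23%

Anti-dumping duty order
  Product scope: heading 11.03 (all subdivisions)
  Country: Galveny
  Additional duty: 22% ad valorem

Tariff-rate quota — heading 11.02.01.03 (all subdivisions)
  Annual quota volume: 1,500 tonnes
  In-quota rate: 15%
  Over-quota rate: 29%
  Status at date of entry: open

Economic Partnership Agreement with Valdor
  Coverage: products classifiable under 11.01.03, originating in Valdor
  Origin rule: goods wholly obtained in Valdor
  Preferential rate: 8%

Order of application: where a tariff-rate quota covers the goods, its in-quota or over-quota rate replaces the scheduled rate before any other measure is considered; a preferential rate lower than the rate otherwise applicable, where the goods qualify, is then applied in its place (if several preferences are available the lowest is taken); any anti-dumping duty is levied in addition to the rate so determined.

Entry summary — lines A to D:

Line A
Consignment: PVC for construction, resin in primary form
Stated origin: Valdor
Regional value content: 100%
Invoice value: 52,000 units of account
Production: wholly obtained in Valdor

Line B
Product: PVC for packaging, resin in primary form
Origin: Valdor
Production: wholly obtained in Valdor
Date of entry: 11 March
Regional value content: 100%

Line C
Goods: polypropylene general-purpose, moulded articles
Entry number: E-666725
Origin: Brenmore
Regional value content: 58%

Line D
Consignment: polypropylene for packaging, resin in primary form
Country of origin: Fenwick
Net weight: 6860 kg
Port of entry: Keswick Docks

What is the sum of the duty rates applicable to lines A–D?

49%

Line A: PVC → 11.01; resin in primary form → 11.01.03; for construction → 11.01.03.03. Scheduled 22%. Valdor agreement on 11.01.01.03: 11.01.03.03 not covered; Valdor agreement on 11.01.03: wholly obtained → 8% available; preferential 8%. → 8%.
Line B: PVC → 11.01; resin in primary form → 11.01.03; for packaging → 11.01.03.02. Scheduled 7%. Valdor agreement on 11.01.01.03: 11.01.03.02 not covered; Valdor agreement on 11.01.03: wholly obtained → 8% available; preference 8% not lower than 7% → no reduction. → 7%.
Line C: polypropylene → 11.03; moulded articles → 11.03.02; general-purpose → 11.03.02.01. Scheduled 30%. Brenmore agreement on 11.03.02.01: RVC ≥ 55% → 3% available; preferential 3%. → 3%.
Line D: polypropylene → 11.03; resin in primary form → 11.03.03; for packaging → 11.03.03.03. Scheduled 31%. No special measure applies. → 31%.
Sum: 8% + 7% + 3% + 31% = 49%.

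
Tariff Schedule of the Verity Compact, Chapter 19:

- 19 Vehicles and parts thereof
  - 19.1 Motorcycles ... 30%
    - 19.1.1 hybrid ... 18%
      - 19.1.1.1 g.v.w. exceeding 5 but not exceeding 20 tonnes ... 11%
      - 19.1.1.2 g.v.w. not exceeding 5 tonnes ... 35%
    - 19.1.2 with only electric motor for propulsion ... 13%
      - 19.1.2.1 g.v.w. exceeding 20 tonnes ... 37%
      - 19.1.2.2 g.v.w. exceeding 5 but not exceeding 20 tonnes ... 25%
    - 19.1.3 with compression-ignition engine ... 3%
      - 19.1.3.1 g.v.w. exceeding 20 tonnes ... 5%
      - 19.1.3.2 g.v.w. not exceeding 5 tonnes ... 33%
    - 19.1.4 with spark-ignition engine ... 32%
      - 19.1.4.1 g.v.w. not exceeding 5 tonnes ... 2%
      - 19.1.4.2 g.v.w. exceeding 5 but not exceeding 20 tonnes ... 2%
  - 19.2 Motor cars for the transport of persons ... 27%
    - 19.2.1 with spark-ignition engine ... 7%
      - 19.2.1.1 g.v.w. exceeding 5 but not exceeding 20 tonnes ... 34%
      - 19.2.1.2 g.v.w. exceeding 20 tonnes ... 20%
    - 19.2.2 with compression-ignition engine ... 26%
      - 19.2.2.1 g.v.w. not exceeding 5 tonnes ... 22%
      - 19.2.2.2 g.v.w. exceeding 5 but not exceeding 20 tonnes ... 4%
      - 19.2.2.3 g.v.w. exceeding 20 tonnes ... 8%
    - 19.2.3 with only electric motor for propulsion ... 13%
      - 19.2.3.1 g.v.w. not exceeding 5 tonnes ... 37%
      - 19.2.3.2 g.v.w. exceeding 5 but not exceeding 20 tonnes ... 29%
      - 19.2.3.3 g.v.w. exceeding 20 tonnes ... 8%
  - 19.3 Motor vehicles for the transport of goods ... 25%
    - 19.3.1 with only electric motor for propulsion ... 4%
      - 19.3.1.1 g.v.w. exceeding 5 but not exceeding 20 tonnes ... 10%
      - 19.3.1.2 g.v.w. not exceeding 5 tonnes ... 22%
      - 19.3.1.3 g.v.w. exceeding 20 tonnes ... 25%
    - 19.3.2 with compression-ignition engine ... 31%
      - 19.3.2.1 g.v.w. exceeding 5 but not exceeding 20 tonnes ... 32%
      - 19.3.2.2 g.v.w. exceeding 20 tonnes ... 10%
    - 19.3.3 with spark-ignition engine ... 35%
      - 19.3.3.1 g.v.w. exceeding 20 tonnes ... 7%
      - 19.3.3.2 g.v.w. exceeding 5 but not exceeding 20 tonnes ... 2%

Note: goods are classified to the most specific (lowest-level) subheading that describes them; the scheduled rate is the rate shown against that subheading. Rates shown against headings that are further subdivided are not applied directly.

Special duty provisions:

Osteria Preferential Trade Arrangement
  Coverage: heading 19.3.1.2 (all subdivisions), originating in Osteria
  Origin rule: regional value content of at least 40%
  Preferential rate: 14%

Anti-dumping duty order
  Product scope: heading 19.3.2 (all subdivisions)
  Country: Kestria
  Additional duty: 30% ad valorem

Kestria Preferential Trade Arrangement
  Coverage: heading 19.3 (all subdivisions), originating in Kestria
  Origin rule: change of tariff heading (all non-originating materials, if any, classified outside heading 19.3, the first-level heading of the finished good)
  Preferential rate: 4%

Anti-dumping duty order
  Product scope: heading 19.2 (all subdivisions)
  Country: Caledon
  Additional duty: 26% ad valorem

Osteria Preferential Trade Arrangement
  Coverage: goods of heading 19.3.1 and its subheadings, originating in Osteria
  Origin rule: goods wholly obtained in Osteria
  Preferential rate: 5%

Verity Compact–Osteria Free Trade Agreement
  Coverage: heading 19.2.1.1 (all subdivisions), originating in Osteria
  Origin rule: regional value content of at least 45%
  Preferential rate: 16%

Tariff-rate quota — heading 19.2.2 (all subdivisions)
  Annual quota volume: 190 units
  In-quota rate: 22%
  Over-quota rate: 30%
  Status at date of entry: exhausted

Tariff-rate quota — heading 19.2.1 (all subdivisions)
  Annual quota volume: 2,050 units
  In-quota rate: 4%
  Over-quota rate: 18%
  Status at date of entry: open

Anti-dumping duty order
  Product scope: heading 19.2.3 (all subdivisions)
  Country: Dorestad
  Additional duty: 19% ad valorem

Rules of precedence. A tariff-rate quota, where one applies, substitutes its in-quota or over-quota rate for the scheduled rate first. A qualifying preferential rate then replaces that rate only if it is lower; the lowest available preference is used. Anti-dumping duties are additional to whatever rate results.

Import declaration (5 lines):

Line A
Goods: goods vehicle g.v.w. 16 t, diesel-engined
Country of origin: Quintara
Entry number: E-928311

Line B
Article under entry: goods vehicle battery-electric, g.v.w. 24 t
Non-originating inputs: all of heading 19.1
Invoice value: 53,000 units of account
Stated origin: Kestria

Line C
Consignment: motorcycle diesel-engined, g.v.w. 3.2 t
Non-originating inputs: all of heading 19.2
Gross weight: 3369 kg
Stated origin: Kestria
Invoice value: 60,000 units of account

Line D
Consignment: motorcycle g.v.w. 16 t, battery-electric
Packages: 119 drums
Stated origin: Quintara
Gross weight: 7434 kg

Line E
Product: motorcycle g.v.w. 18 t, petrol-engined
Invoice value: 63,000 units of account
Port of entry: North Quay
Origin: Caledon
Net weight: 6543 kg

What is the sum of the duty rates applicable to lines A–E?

96%

Line A: goods vehicle → 19.3; diesel-engined → 19.3.2; g.v.w. 16 t → 19.3.2.1. Scheduled 32%. No special measure applies. → 32%.
Line B: goods vehicle → 19.3; battery-electric → 19.3.1; g.v.w. 24 t → 19.3.1.3. Scheduled 25%. Kestria agreement on 19.3: CTH met → 4% available; preferential 4%. → 4%.
Line C: motorcycle → 19.1; diesel-engined → 19.1.3; g.v.w. 3.2 t → 19.1.3.2. Scheduled 33%. Kestria agreement on 19.3: 19.1.3.2 not covered. → 33%.
Line D: motorcycle → 19.1; battery-electric → 19.1.2; g.v.w. 16 t → 19.1.2.2. Scheduled 25%. No special measure applies. → 25%.
Line E: motorcycle → 19.1; petrol-engined → 19.1.4; g.v.w. 18 t → 19.1.4.2. Scheduled 2%. No special measure applies. → 2%.
Sum: 32% + 4% + 33% + 25% + 2% = 96%.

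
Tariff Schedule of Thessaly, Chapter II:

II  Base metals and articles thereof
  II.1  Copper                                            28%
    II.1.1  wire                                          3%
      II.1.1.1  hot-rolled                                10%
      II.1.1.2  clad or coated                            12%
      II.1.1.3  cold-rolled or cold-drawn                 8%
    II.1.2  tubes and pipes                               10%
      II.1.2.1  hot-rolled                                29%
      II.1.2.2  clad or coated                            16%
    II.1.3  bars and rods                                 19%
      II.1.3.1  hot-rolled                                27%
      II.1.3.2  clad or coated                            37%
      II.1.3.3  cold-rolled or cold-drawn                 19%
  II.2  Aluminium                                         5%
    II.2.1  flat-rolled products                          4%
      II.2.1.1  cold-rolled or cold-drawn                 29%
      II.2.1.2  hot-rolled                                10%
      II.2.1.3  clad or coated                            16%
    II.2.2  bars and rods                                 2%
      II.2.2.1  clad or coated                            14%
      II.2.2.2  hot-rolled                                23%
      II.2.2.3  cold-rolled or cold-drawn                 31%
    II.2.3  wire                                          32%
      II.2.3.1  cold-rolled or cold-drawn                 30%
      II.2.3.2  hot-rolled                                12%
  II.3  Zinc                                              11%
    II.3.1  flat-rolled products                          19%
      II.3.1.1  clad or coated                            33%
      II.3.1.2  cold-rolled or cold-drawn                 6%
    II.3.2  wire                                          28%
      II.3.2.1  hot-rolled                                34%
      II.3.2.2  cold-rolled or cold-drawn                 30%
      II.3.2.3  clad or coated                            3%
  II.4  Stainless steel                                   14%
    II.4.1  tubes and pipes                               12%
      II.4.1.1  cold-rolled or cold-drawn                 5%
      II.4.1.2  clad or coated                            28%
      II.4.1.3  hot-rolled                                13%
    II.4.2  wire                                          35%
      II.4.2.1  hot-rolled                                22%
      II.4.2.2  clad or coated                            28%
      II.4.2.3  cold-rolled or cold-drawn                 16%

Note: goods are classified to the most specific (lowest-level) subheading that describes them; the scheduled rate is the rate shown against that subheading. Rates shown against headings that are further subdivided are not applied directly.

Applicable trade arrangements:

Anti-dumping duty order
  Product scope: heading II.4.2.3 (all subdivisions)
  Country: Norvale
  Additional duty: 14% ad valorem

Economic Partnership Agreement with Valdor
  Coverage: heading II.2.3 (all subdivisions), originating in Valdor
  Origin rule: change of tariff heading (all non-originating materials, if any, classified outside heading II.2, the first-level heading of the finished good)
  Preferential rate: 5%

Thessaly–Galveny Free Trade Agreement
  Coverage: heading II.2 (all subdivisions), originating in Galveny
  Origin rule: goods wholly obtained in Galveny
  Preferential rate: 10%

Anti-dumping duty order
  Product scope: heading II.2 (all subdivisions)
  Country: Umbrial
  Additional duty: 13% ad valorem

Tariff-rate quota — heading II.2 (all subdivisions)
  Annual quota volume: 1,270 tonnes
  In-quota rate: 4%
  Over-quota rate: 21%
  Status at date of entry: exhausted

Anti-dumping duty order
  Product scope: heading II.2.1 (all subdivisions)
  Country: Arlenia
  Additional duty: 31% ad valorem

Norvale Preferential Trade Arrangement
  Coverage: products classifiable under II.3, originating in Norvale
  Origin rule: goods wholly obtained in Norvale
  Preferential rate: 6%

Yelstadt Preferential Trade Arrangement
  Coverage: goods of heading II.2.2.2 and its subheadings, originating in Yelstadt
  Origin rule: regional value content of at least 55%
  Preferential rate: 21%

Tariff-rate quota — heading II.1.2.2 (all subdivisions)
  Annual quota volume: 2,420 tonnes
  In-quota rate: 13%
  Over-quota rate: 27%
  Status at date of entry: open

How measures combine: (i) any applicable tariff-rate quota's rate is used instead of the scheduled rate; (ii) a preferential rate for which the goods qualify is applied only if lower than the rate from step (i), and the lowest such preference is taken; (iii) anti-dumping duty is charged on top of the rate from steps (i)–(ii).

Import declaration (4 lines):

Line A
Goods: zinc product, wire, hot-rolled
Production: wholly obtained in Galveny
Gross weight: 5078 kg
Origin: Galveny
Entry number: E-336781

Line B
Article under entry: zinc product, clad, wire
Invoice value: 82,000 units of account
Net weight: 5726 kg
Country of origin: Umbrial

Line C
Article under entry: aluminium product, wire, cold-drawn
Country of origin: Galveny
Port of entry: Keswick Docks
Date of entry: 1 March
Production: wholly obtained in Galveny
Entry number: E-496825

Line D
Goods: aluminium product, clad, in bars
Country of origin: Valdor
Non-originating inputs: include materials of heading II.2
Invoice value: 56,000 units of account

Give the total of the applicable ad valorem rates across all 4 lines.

Line A: zinc → II.3; wire → II.3.2; hot-rolled → II.3.2.1. Scheduled 34%. Galveny agreement on II.2: II.3.2.1 not covered. → 34%.
Line B: zinc → II.3; wire → II.3.2; clad → II.3.2.3. Scheduled 3%. No special measure applies. → 3%.
Line C: aluminium → II.2; wire → II.2.3; cold-drawn → II.2.3.1. Scheduled 30%. quota on II.2 exhausted → over-quota 21%; Galveny agreement on II.2: wholly obtained → 10% available; preferential 10%. → 10%.
Line D: aluminium → II.2; in bars → II.2.2; clad → II.2.2.1. Scheduled 14%. quota on II.2 exhausted → over-quota 21%; Valdor agreement on II.2.3: II.2.2.1 not covered. → 21%.
Sum: 34% + 3% + 10% + 21% = 68%.

68%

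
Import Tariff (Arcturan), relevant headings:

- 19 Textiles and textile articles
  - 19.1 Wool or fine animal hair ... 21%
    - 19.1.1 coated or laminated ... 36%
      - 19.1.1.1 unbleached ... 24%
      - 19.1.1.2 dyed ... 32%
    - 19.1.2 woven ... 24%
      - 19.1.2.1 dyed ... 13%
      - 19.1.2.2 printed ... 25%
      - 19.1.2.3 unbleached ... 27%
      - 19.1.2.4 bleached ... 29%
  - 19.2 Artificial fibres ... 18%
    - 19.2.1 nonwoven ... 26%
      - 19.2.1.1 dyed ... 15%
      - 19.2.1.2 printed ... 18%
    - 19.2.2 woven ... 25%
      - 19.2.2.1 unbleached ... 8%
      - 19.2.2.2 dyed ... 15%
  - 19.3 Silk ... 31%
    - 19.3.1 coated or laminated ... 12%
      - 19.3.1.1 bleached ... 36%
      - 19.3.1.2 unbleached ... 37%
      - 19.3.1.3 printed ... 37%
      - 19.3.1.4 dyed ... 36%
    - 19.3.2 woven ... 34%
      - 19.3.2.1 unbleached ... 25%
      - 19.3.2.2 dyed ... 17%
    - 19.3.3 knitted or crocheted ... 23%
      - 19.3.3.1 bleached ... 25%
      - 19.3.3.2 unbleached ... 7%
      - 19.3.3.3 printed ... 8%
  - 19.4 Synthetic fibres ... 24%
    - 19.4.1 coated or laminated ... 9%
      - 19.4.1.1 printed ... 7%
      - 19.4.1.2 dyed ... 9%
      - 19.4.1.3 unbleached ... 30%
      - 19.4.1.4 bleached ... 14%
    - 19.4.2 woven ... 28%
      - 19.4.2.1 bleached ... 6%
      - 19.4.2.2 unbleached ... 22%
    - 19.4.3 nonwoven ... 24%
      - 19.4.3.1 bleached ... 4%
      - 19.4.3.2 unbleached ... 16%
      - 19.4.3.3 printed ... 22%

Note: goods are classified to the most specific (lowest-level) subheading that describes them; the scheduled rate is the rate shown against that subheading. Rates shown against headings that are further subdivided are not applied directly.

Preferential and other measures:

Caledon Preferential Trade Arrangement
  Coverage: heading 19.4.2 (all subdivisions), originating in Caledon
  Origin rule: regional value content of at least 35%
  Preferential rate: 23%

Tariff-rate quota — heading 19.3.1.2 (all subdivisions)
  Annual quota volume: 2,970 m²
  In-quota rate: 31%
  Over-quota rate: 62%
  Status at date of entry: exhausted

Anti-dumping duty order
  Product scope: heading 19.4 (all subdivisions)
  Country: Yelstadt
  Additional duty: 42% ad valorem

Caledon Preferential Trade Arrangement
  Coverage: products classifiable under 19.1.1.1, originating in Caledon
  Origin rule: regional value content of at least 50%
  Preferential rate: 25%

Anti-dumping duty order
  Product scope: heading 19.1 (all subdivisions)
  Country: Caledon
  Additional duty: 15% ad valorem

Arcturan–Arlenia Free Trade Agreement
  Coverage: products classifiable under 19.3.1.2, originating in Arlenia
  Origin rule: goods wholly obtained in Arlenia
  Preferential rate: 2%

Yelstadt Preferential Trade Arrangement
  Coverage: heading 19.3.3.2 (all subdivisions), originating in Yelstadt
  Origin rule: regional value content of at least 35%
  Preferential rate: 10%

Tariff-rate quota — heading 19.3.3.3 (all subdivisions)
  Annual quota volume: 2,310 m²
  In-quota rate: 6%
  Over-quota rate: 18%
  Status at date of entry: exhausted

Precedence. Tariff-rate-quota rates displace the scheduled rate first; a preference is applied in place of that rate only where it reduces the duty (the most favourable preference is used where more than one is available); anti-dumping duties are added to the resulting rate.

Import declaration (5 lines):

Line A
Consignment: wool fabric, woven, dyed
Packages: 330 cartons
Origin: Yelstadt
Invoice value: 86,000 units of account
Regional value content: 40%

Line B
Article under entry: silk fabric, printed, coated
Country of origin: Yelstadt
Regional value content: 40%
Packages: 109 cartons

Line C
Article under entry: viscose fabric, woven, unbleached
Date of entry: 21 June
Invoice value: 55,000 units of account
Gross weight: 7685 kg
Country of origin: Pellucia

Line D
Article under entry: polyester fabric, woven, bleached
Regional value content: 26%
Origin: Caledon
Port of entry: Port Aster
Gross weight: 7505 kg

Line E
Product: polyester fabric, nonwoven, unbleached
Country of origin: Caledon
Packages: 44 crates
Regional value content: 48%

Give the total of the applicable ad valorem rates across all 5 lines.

80%

Line A: wool → 19.1; woven → 19.1.2; dyed → 19.1.2.1. Scheduled 13%. Yelstadt agreement on 19.3.3.2: 19.1.2.1 not covered. → 13%.
Line B: silk → 19.3; coated → 19.3.1; printed → 19.3.1.3. Scheduled 37%. Yelstadt agreement on 19.3.3.2: 19.3.1.3 not covered. → 37%.
Line C: viscose → 19.2; woven → 19.2.2; unbleached → 19.2.2.1. Scheduled 8%. No special measure applies. → 8%.
Line D: polyester → 19.4; woven → 19.4.2; bleached → 19.4.2.1. Scheduled 6%. Caledon agreement on 19.4.2: RVC < 35%; Caledon agreement on 19.1.1.1: 19.4.2.1 not covered. → 6%.
Line E: polyester → 19.4; nonwoven → 19.4.3; unbleached → 19.4.3.2. Scheduled 16%. Caledon agreement on 19.4.2: 19.4.3.2 not covered; Caledon agreement on 19.1.1.1: 19.4.3.2 not covered. → 16%.
Sum: 13% + 37% + 8% + 6% + 16% = 80%.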